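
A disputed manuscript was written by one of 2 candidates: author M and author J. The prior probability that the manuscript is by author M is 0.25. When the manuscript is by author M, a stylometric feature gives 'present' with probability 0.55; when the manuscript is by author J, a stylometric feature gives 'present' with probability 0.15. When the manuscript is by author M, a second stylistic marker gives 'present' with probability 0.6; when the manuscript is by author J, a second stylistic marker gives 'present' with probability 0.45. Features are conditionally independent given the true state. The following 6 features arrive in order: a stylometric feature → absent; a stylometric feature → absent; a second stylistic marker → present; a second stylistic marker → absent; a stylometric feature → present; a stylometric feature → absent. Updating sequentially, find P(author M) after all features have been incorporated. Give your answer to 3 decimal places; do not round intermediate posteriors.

0.150

After a stylometric feature='absent': P(author M) = 0.45·0.2500 / (0.45·0.2500 + 0.85·0.7500) ≈ 0.1500
After a stylometric feature='absent': P(author M) = 0.45·0.1500 / (0.45·0.1500 + 0.85·0.8500) ≈ 0.0854
After a second stylistic marker='present': P(author M) = 0.6·0.0854 / (0.6·0.0854 + 0.45·0.9146) ≈ 0.1108
After a second stylistic marker='absent': P(author M) = 0.4·0.1108 / (0.4·0.1108 + 0.55·0.8892) ≈ 0.0831
After a stylometric feature='present': P(author M) = 0.55·0.0831 / (0.55·0.0831 + 0.15·0.9169) ≈ 0.2494
After a stylometric feature='absent': P(author M) = 0.45·0.2494 / (0.45·0.2494 + 0.85·0.7506) ≈ 0.1496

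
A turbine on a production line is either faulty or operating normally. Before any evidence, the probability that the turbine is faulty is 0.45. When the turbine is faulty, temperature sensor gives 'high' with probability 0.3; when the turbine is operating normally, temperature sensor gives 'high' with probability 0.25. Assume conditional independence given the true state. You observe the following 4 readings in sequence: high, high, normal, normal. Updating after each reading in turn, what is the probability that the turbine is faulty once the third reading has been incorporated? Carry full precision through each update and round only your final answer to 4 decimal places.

Each posterior becomes the prior for the next update.
After 'high': P(faulty) = 0.3·0.4500 / (0.3·0.4500 + 0.25·0.5500) ≈ 0.4954
After 'high': P(faulty) = 0.3·0.4954 / (0.3·0.4954 + 0.25·0.5046) ≈ 0.5409
After 'normal': P(faulty) = 0.7·0.5409 / (0.7·0.5409 + 0.75·0.4591) ≈ 0.5237

0.5237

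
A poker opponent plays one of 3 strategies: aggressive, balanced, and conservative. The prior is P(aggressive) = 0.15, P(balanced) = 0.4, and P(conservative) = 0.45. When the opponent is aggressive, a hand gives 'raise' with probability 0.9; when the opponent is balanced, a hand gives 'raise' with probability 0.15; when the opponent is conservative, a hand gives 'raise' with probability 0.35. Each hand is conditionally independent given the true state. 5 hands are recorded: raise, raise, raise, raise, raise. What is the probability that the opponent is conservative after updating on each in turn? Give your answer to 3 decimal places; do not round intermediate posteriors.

Each posterior becomes the prior for the next update.
After 'raise': normaliser = 0.9·0.1500 + 0.15·0.4000 + 0.35·0.4500; P(aggressive) ≈ 0.3830, P(balanced) ≈ 0.1702, P(conservative) ≈ 0.4468
After 'raise': normaliser = 0.9·0.3830 + 0.15·0.1702 + 0.35·0.4468; P(aggressive) ≈ 0.6545, P(balanced) ≈ 0.0485, P(conservative) ≈ 0.2970
After 'raise': normaliser = 0.9·0.6545 + 0.15·0.0485 + 0.35·0.2970; P(aggressive) ≈ 0.8412, P(balanced) ≈ 0.0104, P(conservative) ≈ 0.1484
After 'raise': normaliser = 0.9·0.8412 + 0.15·0.0104 + 0.35·0.1484; P(aggressive) ≈ 0.9340, P(balanced) ≈ 0.0019, P(conservative) ≈ 0.0641
After 'raise': normaliser = 0.9·0.9340 + 0.15·0.0019 + 0.35·0.0641; P(aggressive) ≈ 0.9737, P(balanced) ≈ 0.0003, P(conservative) ≈ 0.0260

0.026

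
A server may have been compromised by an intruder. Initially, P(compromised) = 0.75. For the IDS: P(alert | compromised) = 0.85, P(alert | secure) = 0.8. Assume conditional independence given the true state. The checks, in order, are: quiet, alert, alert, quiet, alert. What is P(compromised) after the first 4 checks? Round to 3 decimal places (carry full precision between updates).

Each posterior becomes the prior for the next update.
After 'quiet': P(compromised) = 0.15·0.7500 / (0.15·0.7500 + 0.2·0.2500) ≈ 0.6923
After 'alert': P(compromised) = 0.85·0.6923 / (0.85·0.6923 + 0.8·0.3077) ≈ 0.7051
After 'alert': P(compromised) = 0.85·0.7051 / (0.85·0.7051 + 0.8·0.2949) ≈ 0.7175
After 'quiet': P(compromised) = 0.15·0.7175 / (0.15·0.7175 + 0.2·0.2825) ≈ 0.6558

0.656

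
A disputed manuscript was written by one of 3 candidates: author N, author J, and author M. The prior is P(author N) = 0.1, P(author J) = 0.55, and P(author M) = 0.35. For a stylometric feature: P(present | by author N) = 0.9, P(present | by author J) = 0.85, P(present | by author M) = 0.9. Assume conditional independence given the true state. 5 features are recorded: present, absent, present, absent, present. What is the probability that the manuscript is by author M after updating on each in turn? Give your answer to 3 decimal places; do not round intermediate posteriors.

After 'present': normaliser = 0.9·0.1000 + 0.85·0.5500 + 0.9·0.3500; P(author N) ≈ 0.1032, P(author J) ≈ 0.5358, P(author M) ≈ 0.3610
After 'absent': normaliser = 0.1·0.1032 + 0.15·0.5358 + 0.1·0.3610; P(author N) ≈ 0.0814, P(author J) ≈ 0.6339, P(author M) ≈ 0.2847
After 'present': normaliser = 0.9·0.0814 + 0.85·0.6339 + 0.9·0.2847; P(author N) ≈ 0.0843, P(author J) ≈ 0.6205, P(author M) ≈ 0.2951
After 'absent': normaliser = 0.1·0.0843 + 0.15·0.6205 + 0.1·0.2951; P(author N) ≈ 0.0644, P(author J) ≈ 0.7104, P(author M) ≈ 0.2253
After 'present': normaliser = 0.9·0.0644 + 0.85·0.7104 + 0.9·0.2253; P(author N) ≈ 0.0670, P(author J) ≈ 0.6985, P(author M) ≈ 0.2345

0.235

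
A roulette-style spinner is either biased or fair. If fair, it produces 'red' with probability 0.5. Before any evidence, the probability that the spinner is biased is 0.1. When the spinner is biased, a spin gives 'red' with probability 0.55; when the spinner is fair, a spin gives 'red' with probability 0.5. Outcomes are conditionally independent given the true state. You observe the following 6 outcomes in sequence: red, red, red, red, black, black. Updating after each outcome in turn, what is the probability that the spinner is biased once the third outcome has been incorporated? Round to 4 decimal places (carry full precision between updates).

0.1288

After 'red': P(biased) = 0.55·0.1000 / (0.55·0.1000 + 0.5·0.9000) ≈ 0.1089
After 'red': P(biased) = 0.55·0.1089 / (0.55·0.1089 + 0.5·0.8911) ≈ 0.1185
After 'red': P(biased) = 0.55·0.1185 / (0.55·0.1185 + 0.5·0.8815) ≈ 0.1288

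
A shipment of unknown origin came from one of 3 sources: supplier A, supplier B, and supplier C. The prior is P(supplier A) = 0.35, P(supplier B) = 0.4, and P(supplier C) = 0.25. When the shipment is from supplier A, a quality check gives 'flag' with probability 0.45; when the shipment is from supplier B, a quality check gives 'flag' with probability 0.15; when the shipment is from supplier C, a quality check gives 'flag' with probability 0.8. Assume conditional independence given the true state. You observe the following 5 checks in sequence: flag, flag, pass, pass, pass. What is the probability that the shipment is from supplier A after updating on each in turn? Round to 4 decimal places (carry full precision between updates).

After 'flag': normaliser = 0.45·0.3500 + 0.15·0.4000 + 0.8·0.2500; P(supplier A) ≈ 0.3772, P(supplier B) ≈ 0.1437, P(supplier C) ≈ 0.4790
After 'flag': normaliser = 0.45·0.3772 + 0.15·0.1437 + 0.8·0.4790; P(supplier A) ≈ 0.2955, P(supplier B) ≈ 0.0375, P(supplier C) ≈ 0.6670
After 'pass': normaliser = 0.55·0.2955 + 0.85·0.0375 + 0.2·0.6670; P(supplier A) ≈ 0.4957, P(supplier B) ≈ 0.0973, P(supplier C) ≈ 0.4070
After 'pass': normaliser = 0.55·0.4957 + 0.85·0.0973 + 0.2·0.4070; P(supplier A) ≈ 0.6243, P(supplier B) ≈ 0.1893, P(supplier C) ≈ 0.1864
After 'pass': normaliser = 0.55·0.6243 + 0.85·0.1893 + 0.2·0.1864; P(supplier A) ≈ 0.6340, P(supplier B) ≈ 0.2972, P(supplier C) ≈ 0.0688

0.6340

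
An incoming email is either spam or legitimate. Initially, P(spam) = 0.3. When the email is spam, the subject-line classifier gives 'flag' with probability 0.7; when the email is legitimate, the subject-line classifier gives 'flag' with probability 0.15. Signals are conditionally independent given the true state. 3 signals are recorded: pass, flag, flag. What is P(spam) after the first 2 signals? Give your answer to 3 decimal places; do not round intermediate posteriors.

0.414

After 'pass': P(spam) = 0.3·0.3000 / (0.3·0.3000 + 0.85·0.7000) ≈ 0.1314
After 'flag': P(spam) = 0.7·0.1314 / (0.7·0.1314 + 0.15·0.8686) ≈ 0.4138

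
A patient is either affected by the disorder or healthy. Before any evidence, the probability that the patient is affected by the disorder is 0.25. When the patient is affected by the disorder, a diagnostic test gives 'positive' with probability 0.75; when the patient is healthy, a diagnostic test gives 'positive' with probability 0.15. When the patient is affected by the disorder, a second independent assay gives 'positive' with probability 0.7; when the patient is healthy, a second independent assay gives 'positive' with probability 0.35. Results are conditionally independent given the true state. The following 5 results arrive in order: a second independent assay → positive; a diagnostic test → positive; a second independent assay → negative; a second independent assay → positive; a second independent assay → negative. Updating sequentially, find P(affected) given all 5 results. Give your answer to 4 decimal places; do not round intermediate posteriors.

After a second independent assay='positive': P(affected) = 0.7·0.2500 / (0.7·0.2500 + 0.35·0.7500) ≈ 0.4000
After a diagnostic test='positive': P(affected) = 0.75·0.4000 / (0.75·0.4000 + 0.15·0.6000) ≈ 0.7692
After a second independent assay='negative': P(affected) = 0.3·0.7692 / (0.3·0.7692 + 0.65·0.2308) ≈ 0.6061
After a second independent assay='positive': P(affected) = 0.7·0.6061 / (0.7·0.6061 + 0.35·0.3939) ≈ 0.7547
After a second independent assay='negative': P(affected) = 0.3·0.7547 / (0.3·0.7547 + 0.65·0.2453) ≈ 0.5868

0.5868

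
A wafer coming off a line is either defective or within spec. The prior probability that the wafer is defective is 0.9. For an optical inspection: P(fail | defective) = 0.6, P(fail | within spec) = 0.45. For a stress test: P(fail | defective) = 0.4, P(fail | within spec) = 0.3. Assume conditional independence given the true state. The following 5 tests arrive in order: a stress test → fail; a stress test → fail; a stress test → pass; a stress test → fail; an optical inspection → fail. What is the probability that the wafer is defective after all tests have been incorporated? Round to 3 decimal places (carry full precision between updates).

0.961

Apply Bayes' rule sequentially, carrying P(defective) forward.
After a stress test='fail': P(defective) = 0.4·0.9000 / (0.4·0.9000 + 0.3·0.1000) ≈ 0.9231
After a stress test='fail': P(defective) = 0.4·0.9231 / (0.4·0.9231 + 0.3·0.0769) ≈ 0.9412
After a stress test='pass': P(defective) = 0.6·0.9412 / (0.6·0.9412 + 0.7·0.0588) ≈ 0.9320
After a stress test='fail': P(defective) = 0.4·0.9320 / (0.4·0.9320 + 0.3·0.0680) ≈ 0.9481
After an optical inspection='fail': P(defective) = 0.6·0.9481 / (0.6·0.9481 + 0.45·0.0519) ≈ 0.9606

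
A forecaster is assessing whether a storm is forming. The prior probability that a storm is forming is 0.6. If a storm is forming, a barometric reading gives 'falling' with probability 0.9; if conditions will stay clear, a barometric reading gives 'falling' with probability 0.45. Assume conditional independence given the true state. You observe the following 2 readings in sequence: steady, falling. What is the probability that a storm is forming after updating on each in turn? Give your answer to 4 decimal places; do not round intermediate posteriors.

0.3529

After 'steady': P(storm) = 0.1·0.6000 / (0.1·0.6000 + 0.55·0.4000) ≈ 0.2143
After 'falling': P(storm) = 0.9·0.2143 / (0.9·0.2143 + 0.45·0.7857) ≈ 0.3529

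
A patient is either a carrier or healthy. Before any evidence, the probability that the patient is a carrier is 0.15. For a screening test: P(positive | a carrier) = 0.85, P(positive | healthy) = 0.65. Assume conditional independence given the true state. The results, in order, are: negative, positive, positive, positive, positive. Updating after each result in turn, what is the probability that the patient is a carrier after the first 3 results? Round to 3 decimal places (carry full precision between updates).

0.115

After 'negative': P(carrier) = 0.15·0.1500 / (0.15·0.1500 + 0.35·0.8500) ≈ 0.0703
After 'positive': P(carrier) = 0.85·0.0703 / (0.85·0.0703 + 0.65·0.9297) ≈ 0.0900
After 'positive': P(carrier) = 0.85·0.0900 / (0.85·0.0900 + 0.65·0.9100) ≈ 0.1145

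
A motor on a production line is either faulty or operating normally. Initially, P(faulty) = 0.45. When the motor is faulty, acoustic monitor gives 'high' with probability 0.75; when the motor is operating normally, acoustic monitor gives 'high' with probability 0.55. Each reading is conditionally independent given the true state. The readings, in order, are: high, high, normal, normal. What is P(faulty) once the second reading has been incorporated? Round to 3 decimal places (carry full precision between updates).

0.603

After 'high': P(faulty) = 0.75·0.4500 / (0.75·0.4500 + 0.55·0.5500) ≈ 0.5273
After 'high': P(faulty) = 0.75·0.5273 / (0.75·0.5273 + 0.55·0.4727) ≈ 0.6034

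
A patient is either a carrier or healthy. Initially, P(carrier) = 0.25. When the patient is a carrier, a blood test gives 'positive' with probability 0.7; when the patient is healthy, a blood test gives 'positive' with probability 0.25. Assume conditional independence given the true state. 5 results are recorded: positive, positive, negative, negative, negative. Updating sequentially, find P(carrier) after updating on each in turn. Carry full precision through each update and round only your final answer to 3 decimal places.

Apply Bayes' rule sequentially, carrying P(carrier) forward.
After 'positive': P(carrier) = 0.7·0.2500 / (0.7·0.2500 + 0.25·0.7500) ≈ 0.4828
After 'positive': P(carrier) = 0.7·0.4828 / (0.7·0.4828 + 0.25·0.5172) ≈ 0.7232
After 'negative': P(carrier) = 0.3·0.7232 / (0.3·0.7232 + 0.75·0.2768) ≈ 0.5111
After 'negative': P(carrier) = 0.3·0.5111 / (0.3·0.5111 + 0.75·0.4889) ≈ 0.2948
After 'negative': P(carrier) = 0.3·0.2948 / (0.3·0.2948 + 0.75·0.7052) ≈ 0.1433

0.143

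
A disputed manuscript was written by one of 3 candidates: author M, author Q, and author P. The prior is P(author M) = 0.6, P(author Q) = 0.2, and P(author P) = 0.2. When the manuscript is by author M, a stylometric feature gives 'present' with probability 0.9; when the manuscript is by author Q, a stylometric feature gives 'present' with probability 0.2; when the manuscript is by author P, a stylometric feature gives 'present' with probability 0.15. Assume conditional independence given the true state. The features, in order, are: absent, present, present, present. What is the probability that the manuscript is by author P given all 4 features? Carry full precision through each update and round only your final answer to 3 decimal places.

Apply Bayes' rule sequentially, carrying P(author P) forward.
After 'absent': normaliser = 0.1·0.6000 + 0.8·0.2000 + 0.85·0.2000; P(author M) ≈ 0.1538, P(author Q) ≈ 0.4103, P(author P) ≈ 0.4359
After 'present': normaliser = 0.9·0.1538 + 0.2·0.4103 + 0.15·0.4359; P(author M) ≈ 0.4843, P(author Q) ≈ 0.2870, P(author P) ≈ 0.2287
After 'present': normaliser = 0.9·0.4843 + 0.2·0.2870 + 0.15·0.2287; P(author M) ≈ 0.8262, P(author Q) ≈ 0.1088, P(author P) ≈ 0.0650
After 'present': normaliser = 0.9·0.8262 + 0.2·0.1088 + 0.15·0.0650; P(author M) ≈ 0.9593, P(author Q) ≈ 0.0281, P(author P) ≈ 0.0126

0.013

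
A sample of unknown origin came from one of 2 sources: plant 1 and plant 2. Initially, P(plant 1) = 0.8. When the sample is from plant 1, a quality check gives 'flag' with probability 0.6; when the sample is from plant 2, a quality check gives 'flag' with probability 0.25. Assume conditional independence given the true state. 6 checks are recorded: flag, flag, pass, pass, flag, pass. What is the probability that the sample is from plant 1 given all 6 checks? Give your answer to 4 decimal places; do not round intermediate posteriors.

0.8935

Apply Bayes' rule sequentially, carrying P(plant 1) forward.
After 'flag': P(plant 1) = 0.6·0.8000 / (0.6·0.8000 + 0.25·0.2000) ≈ 0.9057
After 'flag': P(plant 1) = 0.6·0.9057 / (0.6·0.9057 + 0.25·0.0943) ≈ 0.9584
After 'pass': P(plant 1) = 0.4·0.9584 / (0.4·0.9584 + 0.75·0.0416) ≈ 0.9247
After 'pass': P(plant 1) = 0.4·0.9247 / (0.4·0.9247 + 0.75·0.0753) ≈ 0.8676
After 'flag': P(plant 1) = 0.6·0.8676 / (0.6·0.8676 + 0.25·0.1324) ≈ 0.9402
After 'pass': P(plant 1) = 0.4·0.9402 / (0.4·0.9402 + 0.75·0.0598) ≈ 0.8935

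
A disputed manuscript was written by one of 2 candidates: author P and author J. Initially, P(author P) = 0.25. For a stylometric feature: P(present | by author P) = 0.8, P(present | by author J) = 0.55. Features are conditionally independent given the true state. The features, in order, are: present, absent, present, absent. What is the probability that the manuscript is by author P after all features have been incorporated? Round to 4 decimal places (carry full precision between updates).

After 'present': P(author P) = 0.8·0.2500 / (0.8·0.2500 + 0.55·0.7500) ≈ 0.3265
After 'absent': P(author P) = 0.2·0.3265 / (0.2·0.3265 + 0.45·0.6735) ≈ 0.1773
After 'present': P(author P) = 0.8·0.1773 / (0.8·0.1773 + 0.55·0.8227) ≈ 0.2386
After 'absent': P(author P) = 0.2·0.2386 / (0.2·0.2386 + 0.45·0.7614) ≈ 0.1223

0.1223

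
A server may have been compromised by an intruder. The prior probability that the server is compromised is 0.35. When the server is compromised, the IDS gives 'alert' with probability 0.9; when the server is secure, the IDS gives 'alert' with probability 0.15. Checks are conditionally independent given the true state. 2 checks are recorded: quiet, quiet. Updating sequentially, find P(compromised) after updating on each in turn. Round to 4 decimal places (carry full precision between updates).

Apply Bayes' rule sequentially, carrying P(compromised) forward.
After 'quiet': P(compromised) = 0.1·0.3500 / (0.1·0.3500 + 0.85·0.6500) ≈ 0.0596
After 'quiet': P(compromised) = 0.1·0.0596 / (0.1·0.0596 + 0.85·0.9404) ≈ 0.0074

0.0074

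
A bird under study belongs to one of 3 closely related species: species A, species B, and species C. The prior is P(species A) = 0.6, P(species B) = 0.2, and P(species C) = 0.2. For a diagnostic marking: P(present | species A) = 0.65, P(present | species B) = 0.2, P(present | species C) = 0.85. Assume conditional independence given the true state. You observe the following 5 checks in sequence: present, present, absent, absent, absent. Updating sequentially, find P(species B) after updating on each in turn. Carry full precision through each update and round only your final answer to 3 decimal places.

Apply Bayes' rule sequentially, carrying P(species B) forward.
After 'present': normaliser = 0.65·0.6000 + 0.2·0.2000 + 0.85·0.2000; P(species A) ≈ 0.6500, P(species B) ≈ 0.0667, P(species C) ≈ 0.2833
After 'present': normaliser = 0.65·0.6500 + 0.2·0.0667 + 0.85·0.2833; P(species A) ≈ 0.6244, P(species B) ≈ 0.0197, P(species C) ≈ 0.3559
After 'absent': normaliser = 0.35·0.6244 + 0.8·0.0197 + 0.15·0.3559; P(species A) ≈ 0.7596, P(species B) ≈ 0.0548, P(species C) ≈ 0.1856
After 'absent': normaliser = 0.35·0.7596 + 0.8·0.0548 + 0.15·0.1856; P(species A) ≈ 0.7877, P(species B) ≈ 0.1299, P(species C) ≈ 0.0825
After 'absent': normaliser = 0.35·0.7877 + 0.8·0.1299 + 0.15·0.0825; P(species A) ≈ 0.7034, P(species B) ≈ 0.2651, P(species C) ≈ 0.0316

0.265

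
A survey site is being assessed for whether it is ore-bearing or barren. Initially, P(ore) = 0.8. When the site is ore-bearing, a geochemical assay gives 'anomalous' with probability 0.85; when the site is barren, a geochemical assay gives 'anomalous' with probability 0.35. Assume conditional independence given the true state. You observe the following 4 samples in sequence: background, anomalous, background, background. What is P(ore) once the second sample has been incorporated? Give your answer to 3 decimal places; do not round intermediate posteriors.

After 'background': P(ore) = 0.15·0.8000 / (0.15·0.8000 + 0.65·0.2000) ≈ 0.4800
After 'anomalous': P(ore) = 0.85·0.4800 / (0.85·0.4800 + 0.35·0.5200) ≈ 0.6915

0.692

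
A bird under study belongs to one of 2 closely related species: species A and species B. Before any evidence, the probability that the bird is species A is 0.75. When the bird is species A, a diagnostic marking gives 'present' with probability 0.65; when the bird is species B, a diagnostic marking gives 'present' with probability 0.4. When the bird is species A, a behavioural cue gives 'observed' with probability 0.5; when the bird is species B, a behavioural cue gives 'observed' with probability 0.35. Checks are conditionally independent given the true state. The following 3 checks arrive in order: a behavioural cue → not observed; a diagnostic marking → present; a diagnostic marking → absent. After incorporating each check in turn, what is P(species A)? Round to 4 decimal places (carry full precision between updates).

Each posterior becomes the prior for the next update.
After a behavioural cue='not observed': P(species A) = 0.5·0.7500 / (0.5·0.7500 + 0.65·0.2500) ≈ 0.6977
After a diagnostic marking='present': P(species A) = 0.65·0.6977 / (0.65·0.6977 + 0.4·0.3023) ≈ 0.7895
After a diagnostic marking='absent': P(species A) = 0.35·0.7895 / (0.35·0.7895 + 0.6·0.2105) ≈ 0.6863

0.6863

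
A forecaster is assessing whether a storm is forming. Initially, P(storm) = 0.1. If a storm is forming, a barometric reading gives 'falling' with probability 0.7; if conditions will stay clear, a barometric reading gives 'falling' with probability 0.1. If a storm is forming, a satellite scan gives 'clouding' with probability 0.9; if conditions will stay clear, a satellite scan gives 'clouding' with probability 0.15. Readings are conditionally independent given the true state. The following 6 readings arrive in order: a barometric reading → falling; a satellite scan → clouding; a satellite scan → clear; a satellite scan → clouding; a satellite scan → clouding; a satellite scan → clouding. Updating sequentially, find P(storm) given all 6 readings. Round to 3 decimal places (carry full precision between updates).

Each posterior becomes the prior for the next update.
After a barometric reading='falling': P(storm) = 0.7·0.1000 / (0.7·0.1000 + 0.1·0.9000) ≈ 0.4375
After a satellite scan='clouding': P(storm) = 0.9·0.4375 / (0.9·0.4375 + 0.15·0.5625) ≈ 0.8235
After a satellite scan='clear': P(storm) = 0.1·0.8235 / (0.1·0.8235 + 0.85·0.1765) ≈ 0.3544
After a satellite scan='clouding': P(storm) = 0.9·0.3544 / (0.9·0.3544 + 0.15·0.6456) ≈ 0.7671
After a satellite scan='clouding': P(storm) = 0.9·0.7671 / (0.9·0.7671 + 0.15·0.2329) ≈ 0.9518
After a satellite scan='clouding': P(storm) = 0.9·0.9518 / (0.9·0.9518 + 0.15·0.0482) ≈ 0.9916

0.992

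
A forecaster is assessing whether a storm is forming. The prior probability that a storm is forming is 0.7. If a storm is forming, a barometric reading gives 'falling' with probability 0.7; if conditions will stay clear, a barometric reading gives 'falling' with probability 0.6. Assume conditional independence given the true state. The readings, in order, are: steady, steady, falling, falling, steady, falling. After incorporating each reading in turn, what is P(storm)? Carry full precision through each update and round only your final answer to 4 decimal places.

After 'steady': P(storm) = 0.3·0.7000 / (0.3·0.7000 + 0.4·0.3000) ≈ 0.6364
After 'steady': P(storm) = 0.3·0.6364 / (0.3·0.6364 + 0.4·0.3636) ≈ 0.5676
After 'falling': P(storm) = 0.7·0.5676 / (0.7·0.5676 + 0.6·0.4324) ≈ 0.6049
After 'falling': P(storm) = 0.7·0.6049 / (0.7·0.6049 + 0.6·0.3951) ≈ 0.6411
After 'steady': P(storm) = 0.3·0.6411 / (0.3·0.6411 + 0.4·0.3589) ≈ 0.5726
After 'falling': P(storm) = 0.7·0.5726 / (0.7·0.5726 + 0.6·0.4274) ≈ 0.6099

0.6099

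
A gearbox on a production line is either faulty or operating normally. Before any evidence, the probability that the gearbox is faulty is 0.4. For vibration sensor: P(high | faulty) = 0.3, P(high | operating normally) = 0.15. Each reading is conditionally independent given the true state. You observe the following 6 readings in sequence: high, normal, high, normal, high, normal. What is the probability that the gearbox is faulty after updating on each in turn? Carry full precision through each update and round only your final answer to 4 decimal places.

Apply Bayes' rule sequentially, carrying P(faulty) forward.
After 'high': P(faulty) = 0.3·0.4000 / (0.3·0.4000 + 0.15·0.6000) ≈ 0.5714
After 'normal': P(faulty) = 0.7·0.5714 / (0.7·0.5714 + 0.85·0.4286) ≈ 0.5234
After 'high': P(faulty) = 0.3·0.5234 / (0.3·0.5234 + 0.15·0.4766) ≈ 0.6871
After 'normal': P(faulty) = 0.7·0.6871 / (0.7·0.6871 + 0.85·0.3129) ≈ 0.6439
After 'high': P(faulty) = 0.3·0.6439 / (0.3·0.6439 + 0.15·0.3561) ≈ 0.7834
After 'normal': P(faulty) = 0.7·0.7834 / (0.7·0.7834 + 0.85·0.2166) ≈ 0.7487

0.7487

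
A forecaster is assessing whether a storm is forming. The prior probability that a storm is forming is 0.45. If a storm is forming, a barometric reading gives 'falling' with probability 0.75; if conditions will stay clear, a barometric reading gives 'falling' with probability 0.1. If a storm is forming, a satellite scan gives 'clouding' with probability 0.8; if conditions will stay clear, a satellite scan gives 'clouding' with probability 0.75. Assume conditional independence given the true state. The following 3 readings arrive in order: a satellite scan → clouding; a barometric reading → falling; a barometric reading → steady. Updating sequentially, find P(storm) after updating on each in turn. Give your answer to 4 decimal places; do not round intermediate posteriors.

Each posterior becomes the prior for the next update.
After a satellite scan='clouding': P(storm) = 0.8·0.4500 / (0.8·0.4500 + 0.75·0.5500) ≈ 0.4660
After a barometric reading='falling': P(storm) = 0.75·0.4660 / (0.75·0.4660 + 0.1·0.5340) ≈ 0.8675
After a barometric reading='steady': P(storm) = 0.25·0.8675 / (0.25·0.8675 + 0.9·0.1325) ≈ 0.6452

0.6452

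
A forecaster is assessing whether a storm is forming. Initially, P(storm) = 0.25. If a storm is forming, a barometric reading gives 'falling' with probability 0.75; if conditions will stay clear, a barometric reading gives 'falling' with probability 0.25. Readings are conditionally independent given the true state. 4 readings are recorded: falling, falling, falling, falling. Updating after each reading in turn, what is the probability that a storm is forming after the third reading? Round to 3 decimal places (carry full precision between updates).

0.900

After 'falling': P(storm) = 0.75·0.2500 / (0.75·0.2500 + 0.25·0.7500) ≈ 0.5000
After 'falling': P(storm) = 0.75·0.5000 / (0.75·0.5000 + 0.25·0.5000) ≈ 0.7500
After 'falling': P(storm) = 0.75·0.7500 / (0.75·0.7500 + 0.25·0.2500) ≈ 0.9000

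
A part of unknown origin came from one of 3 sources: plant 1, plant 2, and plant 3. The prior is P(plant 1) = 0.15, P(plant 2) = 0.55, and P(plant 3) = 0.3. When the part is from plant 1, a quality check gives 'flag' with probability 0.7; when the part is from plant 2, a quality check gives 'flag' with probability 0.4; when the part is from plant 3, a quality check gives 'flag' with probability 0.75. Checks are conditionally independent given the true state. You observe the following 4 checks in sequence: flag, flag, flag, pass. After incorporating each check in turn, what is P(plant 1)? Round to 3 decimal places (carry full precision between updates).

Each posterior becomes the prior for the next update.
After 'flag': normaliser = 0.7·0.1500 + 0.4·0.5500 + 0.75·0.3000; P(plant 1) ≈ 0.1909, P(plant 2) ≈ 0.4000, P(plant 3) ≈ 0.4091
After 'flag': normaliser = 0.7·0.1909 + 0.4·0.4000 + 0.75·0.4091; P(plant 1) ≈ 0.2226, P(plant 2) ≈ 0.2665, P(plant 3) ≈ 0.5110
After 'flag': normaliser = 0.7·0.2226 + 0.4·0.2665 + 0.75·0.5110; P(plant 1) ≈ 0.2413, P(plant 2) ≈ 0.1651, P(plant 3) ≈ 0.5936
After 'pass': normaliser = 0.3·0.2413 + 0.6·0.1651 + 0.25·0.5936; P(plant 1) ≈ 0.2263, P(plant 2) ≈ 0.3097, P(plant 3) ≈ 0.4640

0.226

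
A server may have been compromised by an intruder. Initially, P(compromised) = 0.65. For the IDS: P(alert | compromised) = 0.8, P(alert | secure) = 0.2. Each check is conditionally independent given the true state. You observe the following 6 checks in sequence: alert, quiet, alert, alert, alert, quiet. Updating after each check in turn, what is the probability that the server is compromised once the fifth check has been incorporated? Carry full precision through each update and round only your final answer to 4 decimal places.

Apply Bayes' rule sequentially, carrying P(compromised) forward.
After 'alert': P(compromised) = 0.8·0.6500 / (0.8·0.6500 + 0.2·0.3500) ≈ 0.8814
After 'quiet': P(compromised) = 0.2·0.8814 / (0.2·0.8814 + 0.8·0.1186) ≈ 0.6500
After 'alert': P(compromised) = 0.8·0.6500 / (0.8·0.6500 + 0.2·0.3500) ≈ 0.8814
After 'alert': P(compromised) = 0.8·0.8814 / (0.8·0.8814 + 0.2·0.1186) ≈ 0.9674
After 'alert': P(compromised) = 0.8·0.9674 / (0.8·0.9674 + 0.2·0.0326) ≈ 0.9917

0.9917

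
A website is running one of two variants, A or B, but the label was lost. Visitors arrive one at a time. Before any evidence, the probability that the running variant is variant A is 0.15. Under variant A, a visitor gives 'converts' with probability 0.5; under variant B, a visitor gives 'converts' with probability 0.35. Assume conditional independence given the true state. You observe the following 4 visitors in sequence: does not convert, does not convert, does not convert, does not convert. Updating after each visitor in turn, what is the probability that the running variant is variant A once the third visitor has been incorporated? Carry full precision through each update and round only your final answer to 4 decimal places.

0.0744

Each posterior becomes the prior for the next update.
After 'does not convert': P(A) = 0.5·0.1500 / (0.5·0.1500 + 0.65·0.8500) ≈ 0.1195
After 'does not convert': P(A) = 0.5·0.1195 / (0.5·0.1195 + 0.65·0.8805) ≈ 0.0945
After 'does not convert': P(A) = 0.5·0.0945 / (0.5·0.0945 + 0.65·0.9055) ≈ 0.0744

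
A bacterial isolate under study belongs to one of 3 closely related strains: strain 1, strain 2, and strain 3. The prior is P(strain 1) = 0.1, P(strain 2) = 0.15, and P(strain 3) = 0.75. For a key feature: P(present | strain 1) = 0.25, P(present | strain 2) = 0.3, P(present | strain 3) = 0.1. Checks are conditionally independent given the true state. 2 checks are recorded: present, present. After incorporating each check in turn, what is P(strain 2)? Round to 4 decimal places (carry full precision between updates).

0.4954

Apply Bayes' rule sequentially, carrying P(strain 2) forward.
After 'present': normaliser = 0.25·0.1000 + 0.3·0.1500 + 0.1·0.7500; P(strain 1) ≈ 0.1724, P(strain 2) ≈ 0.3103, P(strain 3) ≈ 0.5172
After 'present': normaliser = 0.25·0.1724 + 0.3·0.3103 + 0.1·0.5172; P(strain 1) ≈ 0.2294, P(strain 2) ≈ 0.4954, P(strain 3) ≈ 0.2752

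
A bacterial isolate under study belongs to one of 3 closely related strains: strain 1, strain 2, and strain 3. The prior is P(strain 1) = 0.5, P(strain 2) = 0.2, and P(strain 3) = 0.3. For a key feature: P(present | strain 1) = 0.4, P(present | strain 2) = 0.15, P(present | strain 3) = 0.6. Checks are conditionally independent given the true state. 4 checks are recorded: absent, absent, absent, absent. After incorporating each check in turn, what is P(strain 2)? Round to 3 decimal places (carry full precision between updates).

0.590

After 'absent': normaliser = 0.6·0.5000 + 0.85·0.2000 + 0.4·0.3000; P(strain 1) ≈ 0.5085, P(strain 2) ≈ 0.2881, P(strain 3) ≈ 0.2034
After 'absent': normaliser = 0.6·0.5085 + 0.85·0.2881 + 0.4·0.2034; P(strain 1) ≈ 0.4832, P(strain 2) ≈ 0.3879, P(strain 3) ≈ 0.1289
After 'absent': normaliser = 0.6·0.4832 + 0.85·0.3879 + 0.4·0.1289; P(strain 1) ≈ 0.4320, P(strain 2) ≈ 0.4913, P(strain 3) ≈ 0.0768
After 'absent': normaliser = 0.6·0.4320 + 0.85·0.4913 + 0.4·0.0768; P(strain 1) ≈ 0.3663, P(strain 2) ≈ 0.5902, P(strain 3) ≈ 0.0434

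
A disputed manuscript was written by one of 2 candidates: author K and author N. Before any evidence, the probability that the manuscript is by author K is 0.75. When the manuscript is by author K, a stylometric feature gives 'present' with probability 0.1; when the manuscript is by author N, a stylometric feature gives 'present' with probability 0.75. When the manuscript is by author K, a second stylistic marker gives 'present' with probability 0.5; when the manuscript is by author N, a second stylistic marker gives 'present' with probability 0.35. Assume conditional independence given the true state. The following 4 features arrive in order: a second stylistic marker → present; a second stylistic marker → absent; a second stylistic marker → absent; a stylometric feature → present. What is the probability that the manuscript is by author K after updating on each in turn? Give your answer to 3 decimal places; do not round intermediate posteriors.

0.253

After a second stylistic marker='present': P(author K) = 0.5·0.7500 / (0.5·0.7500 + 0.35·0.2500) ≈ 0.8108
After a second stylistic marker='absent': P(author K) = 0.5·0.8108 / (0.5·0.8108 + 0.65·0.1892) ≈ 0.7673
After a second stylistic marker='absent': P(author K) = 0.5·0.7673 / (0.5·0.7673 + 0.65·0.2327) ≈ 0.7172
After a stylometric feature='present': P(author K) = 0.1·0.7172 / (0.1·0.7172 + 0.75·0.2828) ≈ 0.2527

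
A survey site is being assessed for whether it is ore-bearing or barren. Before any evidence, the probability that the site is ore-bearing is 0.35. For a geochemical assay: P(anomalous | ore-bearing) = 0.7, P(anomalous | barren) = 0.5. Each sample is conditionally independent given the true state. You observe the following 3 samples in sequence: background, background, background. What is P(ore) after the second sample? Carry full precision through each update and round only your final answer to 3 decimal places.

After 'background': P(ore) = 0.3·0.3500 / (0.3·0.3500 + 0.5·0.6500) ≈ 0.2442
After 'background': P(ore) = 0.3·0.2442 / (0.3·0.2442 + 0.5·0.7558) ≈ 0.1624

0.162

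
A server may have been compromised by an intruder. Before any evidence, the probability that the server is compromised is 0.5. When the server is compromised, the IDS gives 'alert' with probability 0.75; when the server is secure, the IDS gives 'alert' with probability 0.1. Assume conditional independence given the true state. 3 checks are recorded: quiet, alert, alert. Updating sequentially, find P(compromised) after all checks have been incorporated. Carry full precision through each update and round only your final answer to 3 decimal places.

After 'quiet': P(compromised) = 0.25·0.5000 / (0.25·0.5000 + 0.9·0.5000) ≈ 0.2174
After 'alert': P(compromised) = 0.75·0.2174 / (0.75·0.2174 + 0.1·0.7826) ≈ 0.6757
After 'alert': P(compromised) = 0.75·0.6757 / (0.75·0.6757 + 0.1·0.3243) ≈ 0.9398

0.940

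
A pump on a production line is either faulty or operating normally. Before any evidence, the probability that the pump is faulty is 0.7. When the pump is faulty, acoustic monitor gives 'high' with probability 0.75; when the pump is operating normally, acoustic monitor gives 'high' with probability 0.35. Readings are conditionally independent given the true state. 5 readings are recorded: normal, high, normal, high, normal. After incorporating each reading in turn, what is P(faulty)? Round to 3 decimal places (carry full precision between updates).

After 'normal': P(faulty) = 0.25·0.7000 / (0.25·0.7000 + 0.65·0.3000) ≈ 0.4730
After 'high': P(faulty) = 0.75·0.4730 / (0.75·0.4730 + 0.35·0.5270) ≈ 0.6579
After 'normal': P(faulty) = 0.25·0.6579 / (0.25·0.6579 + 0.65·0.3421) ≈ 0.4252
After 'high': P(faulty) = 0.75·0.4252 / (0.75·0.4252 + 0.35·0.5748) ≈ 0.6131
After 'normal': P(faulty) = 0.25·0.6131 / (0.25·0.6131 + 0.65·0.3869) ≈ 0.3787

0.379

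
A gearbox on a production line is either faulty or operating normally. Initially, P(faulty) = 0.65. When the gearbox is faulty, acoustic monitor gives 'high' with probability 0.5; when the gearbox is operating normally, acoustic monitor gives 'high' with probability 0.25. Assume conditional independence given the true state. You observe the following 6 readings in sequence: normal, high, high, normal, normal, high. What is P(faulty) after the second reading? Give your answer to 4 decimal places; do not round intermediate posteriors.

After 'normal': P(faulty) = 0.5·0.6500 / (0.5·0.6500 + 0.75·0.3500) ≈ 0.5532
After 'high': P(faulty) = 0.5·0.5532 / (0.5·0.5532 + 0.25·0.4468) ≈ 0.7123

0.7123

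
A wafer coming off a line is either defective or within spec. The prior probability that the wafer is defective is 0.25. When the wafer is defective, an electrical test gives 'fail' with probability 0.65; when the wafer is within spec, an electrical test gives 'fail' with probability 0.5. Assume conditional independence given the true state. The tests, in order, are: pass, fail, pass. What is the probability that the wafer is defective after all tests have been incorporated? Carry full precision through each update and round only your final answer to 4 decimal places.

Each posterior becomes the prior for the next update.
After 'pass': P(defective) = 0.35·0.2500 / (0.35·0.2500 + 0.5·0.7500) ≈ 0.1892
After 'fail': P(defective) = 0.65·0.1892 / (0.65·0.1892 + 0.5·0.8108) ≈ 0.2327
After 'pass': P(defective) = 0.35·0.2327 / (0.35·0.2327 + 0.5·0.7673) ≈ 0.1751

0.1751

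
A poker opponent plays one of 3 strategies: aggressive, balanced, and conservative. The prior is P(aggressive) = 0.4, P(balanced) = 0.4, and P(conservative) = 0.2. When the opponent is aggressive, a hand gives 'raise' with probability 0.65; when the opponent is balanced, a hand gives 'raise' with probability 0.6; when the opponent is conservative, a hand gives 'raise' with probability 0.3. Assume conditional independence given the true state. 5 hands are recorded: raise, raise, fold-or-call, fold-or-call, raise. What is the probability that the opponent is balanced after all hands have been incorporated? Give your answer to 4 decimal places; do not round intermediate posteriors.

Each posterior becomes the prior for the next update.
After 'raise': normaliser = 0.65·0.4000 + 0.6·0.4000 + 0.3·0.2000; P(aggressive) ≈ 0.4643, P(balanced) ≈ 0.4286, P(conservative) ≈ 0.1071
After 'raise': normaliser = 0.65·0.4643 + 0.6·0.4286 + 0.3·0.1071; P(aggressive) ≈ 0.5106, P(balanced) ≈ 0.4350, P(conservative) ≈ 0.0544
After 'fold-or-call': normaliser = 0.35·0.5106 + 0.4·0.4350 + 0.7·0.0544; P(aggressive) ≈ 0.4573, P(balanced) ≈ 0.4453, P(conservative) ≈ 0.0974
After 'fold-or-call': normaliser = 0.35·0.4573 + 0.4·0.4453 + 0.7·0.0974; P(aggressive) ≈ 0.3939, P(balanced) ≈ 0.4383, P(conservative) ≈ 0.1678
After 'raise': normaliser = 0.65·0.3939 + 0.6·0.4383 + 0.3·0.1678; P(aggressive) ≈ 0.4497, P(balanced) ≈ 0.4619, P(conservative) ≈ 0.0884

0.4619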